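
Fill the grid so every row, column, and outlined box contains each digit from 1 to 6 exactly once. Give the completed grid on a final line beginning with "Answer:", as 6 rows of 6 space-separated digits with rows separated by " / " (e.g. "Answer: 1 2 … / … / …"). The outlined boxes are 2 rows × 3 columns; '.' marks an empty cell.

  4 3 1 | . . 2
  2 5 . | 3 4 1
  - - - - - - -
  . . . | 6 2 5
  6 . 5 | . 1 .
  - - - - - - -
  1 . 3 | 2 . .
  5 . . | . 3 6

Step 1. [r4c4∈{4}] only 4 remains possible at r4c4 ⇒ r4c4=4.
Step 2. [r3c3∈{4}] only 4 remains possible at r3c3, so r3c3=4.
Step 3. [r6c2∈{2,4}] in row 6, 4 fits only at r6c2, so r6c2=4.
Step 4. [r1c5∈{5,6}] r1c5 is the only open cell in row 1 admitting 6 ⇒ r1c5=6.
Step 5. [r3c2∈{1}] nothing but 1 survives at r3c2 ⇒ r3c2=1.
Step 6. [r4c6∈{3}] nothing but 3 survives at r4c6, so r4c6=3.
Step 7. [r6c3∈{2}] only 2 remains possible at r6c3. So r6c3=2.
Step 8. [r5c5∈{5}] r5c5 is down to just 5. So r5c5=5.
Step 9. [r3c1∈{3}] r3c1 has the single candidate 3, so r3c1=3.
Step 10. [r5c6∈{4}] r5c6 is down to just 4. So r5c6=4.
Step 11. [r2c3∈{6}] nothing but 6 survives at r2c3, so r2c3=6.
Step 12. [r4c2∈{2}] r4c2's peers cover all but 2. So r4c2=2.
Step 13. [r5c2∈{6}] only 6 remains possible at r5c2 ⇒ r5c2=6.
Step 14. [r1c4∈{5}] r1c4 is down to just 5 ⇒ r1c4=5.
Step 15. [r6c4∈{1}] r6c4 has the single candidate 1, so r6c4=1.

Answer: 4 3 1 5 6 2 / 2 5 6 3 4 1 / 3 1 4 6 2 5 / 6 2 5 4 1 3 / 1 6 3 2 5 4 / 5 4 2 1 3 6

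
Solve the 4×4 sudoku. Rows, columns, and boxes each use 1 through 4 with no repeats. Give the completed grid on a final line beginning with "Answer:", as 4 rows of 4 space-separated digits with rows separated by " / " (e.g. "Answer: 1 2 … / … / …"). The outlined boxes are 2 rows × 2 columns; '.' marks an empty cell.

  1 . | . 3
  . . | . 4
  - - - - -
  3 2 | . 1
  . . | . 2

Step 1. [r4c1∈{4}] r4c1's peers cover all but 4 ⇒ r4c1=4.
Step 2. [r1c3∈{2}] r1c3's peers cover all but 2. So r1c3=2.
Step 3. [r2c3∈{1}] r2c3 is down to just 1 ⇒ r2c3=1.
Step 4. [r3c3∈{4}] r3c3 is down to just 4 ⇒ r3c3=4.
Step 5. [r2c1∈{2}] r2c1's peers cover all but 2, so r2c1=2.
Step 6. [r1c2∈{4}] r1c2 has the single candidate 4 ⇒ r1c2=4.
Step 7. [r2c2∈{3}] r2c2's peers cover all but 3 ⇒ r2c2=3.
Step 8. [r4c3∈{3}] r4c3's peers cover all but 3, so r4c3=3.
Step 9. [r4c2∈{1}] only 1 remains possible at r4c2 ⇒ r4c2=1.

Answer: 1 4 2 3 / 2 3 1 4 / 3 2 4 1 / 4 1 3 2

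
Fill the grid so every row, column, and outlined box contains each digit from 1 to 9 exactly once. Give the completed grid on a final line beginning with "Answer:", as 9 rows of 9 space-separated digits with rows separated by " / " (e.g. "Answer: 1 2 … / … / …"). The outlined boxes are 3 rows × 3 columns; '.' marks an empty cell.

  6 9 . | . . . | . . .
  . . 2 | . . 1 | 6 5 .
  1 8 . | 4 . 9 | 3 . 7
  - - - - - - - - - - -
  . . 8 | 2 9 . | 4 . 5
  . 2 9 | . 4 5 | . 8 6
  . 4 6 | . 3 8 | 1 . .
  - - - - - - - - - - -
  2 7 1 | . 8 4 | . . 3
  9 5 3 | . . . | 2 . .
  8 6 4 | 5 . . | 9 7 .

Step 1. [r6c4∈{7}] r6c4 has the single candidate 7. So r6c4=7.
Step 2. [r8c9∈{1,4,8}] row 8 places 8 nowhere but r8c9, so r8c9=8.
Step 3. [r5c1∈{3,7}] across row 5, 3 lands solely at r5c1, so r5c1=3.
Step 4. [r2c5∈{7}] r2c5 is down to just 7 ⇒ r2c5=7.
Step 5. [r3c8∈{2}] r3c8 is down to just 2. So r3c8=2.
Step 6. [r9c9∈{1}] nothing but 1 survives at r9c9, so r9c9=1.
Step 7. [r8c5∈{1,6}] r8c5 is the only open cell in col 5 admitting 1 ⇒ r8c5=1.
Step 8. [r8c4∈{6}] only 6 remains possible at r8c4 ⇒ r8c4=6.
Step 9. [r9c6∈{2,3}] row 9 places 3 nowhere but r9c6. So r9c6=3.
Step 10. [r1c4∈{3,8}] row 1 places 3 nowhere but r1c4, so r1c4=3.
Step 11. [r2c9∈{4,9}] r2c9 is the only open cell in row 2 admitting 9. So r2c9=9.
Step 12. [r3c3∈{5}] nothing but 5 survives at r3c3. So r3c3=5.
Step 13. [r1c8∈{1,4}] across row 1, 1 lands solely at r1c8, so r1c8=1.
Step 14. [r1c5∈{2,5}] r1c5 is the only open cell in row 1 admitting 5. So r1c5=5.
Step 15. [r9c5∈{2}] nothing but 2 survives at r9c5, so r9c5=2.
Step 16. [r5c4∈{1}] only 1 remains possible at r5c4. So r5c4=1.
Step 17. [r4c6∈{6}] only 6 remains possible at r4c6, so r4c6=6.
Step 18. [r8c8∈{4}] r8c8's peers cover all but 4. So r8c8=4.
Step 19. [r4c2∈{1}] r4c2 has the single candidate 1, so r4c2=1.
Step 20. [r7c8∈{6}] r7c8 has the single candidate 6, so r7c8=6.
Step 21. [r3c5∈{6}] r3c5's peers cover all but 6. So r3c5=6.
Step 22. [r2c4∈{8}] only 8 remains possible at r2c4 ⇒ r2c4=8.
Step 23. [r7c4∈{9}] r7c4 is down to just 9 ⇒ r7c4=9.
Step 24. [r1c7∈{8}] r1c7 has the single candidate 8, so r1c7=8.
Step 25. [r1c6∈{2}] r1c6 is down to just 2 ⇒ r1c6=2.
Step 26. [r1c9∈{4}] only 4 remains possible at r1c9. So r1c9=4.
Step 27. [r4c8∈{3}] r4c8 is down to just 3, so r4c8=3.
Step 28. [r2c1∈{4}] nothing but 4 survives at r2c1 ⇒ r2c1=4.
Step 29. [r6c8∈{9}] r6c8 has the single candidate 9 ⇒ r6c8=9.
Step 30. [r1c3∈{7}] only 7 remains possible at r1c3, so r1c3=7.
Step 31. [r7c7∈{5}] only 5 remains possible at r7c7. So r7c7=5.
Step 32. [r4c1∈{7}] r4c1's peers cover all but 7. So r4c1=7.
Step 33. [r6c9∈{2}] r6c9 is down to just 2, so r6c9=2.
Step 34. [r2c2∈{3}] nothing but 3 survives at r2c2 ⇒ r2c2=3.
Step 35. [r5c7∈{7}] nothing but 7 survives at r5c7. So r5c7=7.
Step 36. [r8c6∈{7}] only 7 remains possible at r8c6. So r8c6=7.
Step 37. [r6c1∈{5}] only 5 remains possible at r6c1 ⇒ r6c1=5.

Answer: 6 9 7 3 5 2 8 1 4 / 4 3 2 8 7 1 6 5 9 / 1 8 5 4 6 9 3 2 7 / 7 1 8 2 9 6 4 3 5 / 3 2 9 1 4 5 7 8 6 / 5 4 6 7 3 8 1 9 2 / 2 7 1 9 8 4 5 6 3 / 9 5 3 6 1 7 2 4 8 / 8 6 4 5 2 3 9 7 1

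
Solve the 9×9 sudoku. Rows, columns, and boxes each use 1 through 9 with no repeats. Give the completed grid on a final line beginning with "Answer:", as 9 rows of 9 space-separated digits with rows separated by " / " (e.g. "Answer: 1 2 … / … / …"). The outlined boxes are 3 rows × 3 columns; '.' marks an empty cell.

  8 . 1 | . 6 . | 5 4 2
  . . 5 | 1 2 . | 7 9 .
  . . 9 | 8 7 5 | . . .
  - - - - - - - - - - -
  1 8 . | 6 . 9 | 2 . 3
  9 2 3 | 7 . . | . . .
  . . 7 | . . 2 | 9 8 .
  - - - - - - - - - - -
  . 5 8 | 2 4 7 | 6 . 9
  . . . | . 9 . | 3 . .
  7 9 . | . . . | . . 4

Step 1. [r7c8∈{1}] nothing but 1 survives at r7c8 ⇒ r7c8=1.
Step 2. [r6c4∈{3,4,5}] col 4 places 4 nowhere but r6c4. So r6c4=4.
Step 3. [r6c2∈{6}] only 6 remains possible at r6c2 ⇒ r6c2=6.
Step 4. [r4c5∈{5}] r4c5 has the single candidate 5. So r4c5=5.
Step 5. [r3c1∈{2,3,4,6}] 2 has one home in row 3: r3c1, so r3c1=2.
Step 6. [r2c1∈{3,4,6}] 6 has one home in box 1: r2c1. So r2c1=6.
Step 7. [r1c6∈{3}] r1c6's peers cover all but 3, so r1c6=3.
Step 8. [r3c2∈{3,4}] in row 3, 4 fits only at r3c2. So r3c2=4.
Step 9. [r8c4∈{5}] r8c4 is down to just 5. So r8c4=5.
Step 10. [r9c7∈{8}] nothing but 8 survives at r9c7. So r9c7=8.
Step 11. [r8c6∈{1,6,8}] across row 8, 8 lands solely at r8c6, so r8c6=8.
Step 12. [r5c6∈{1}] r5c6 is down to just 1 ⇒ r5c6=1.
Step 13. [r8c3∈{2,4,6}] across row 8, 6 lands solely at r8c3, so r8c3=6.
Step 14. [r9c8∈{2,5}] across row 9, 5 lands solely at r9c8 ⇒ r9c8=5.
Step 15. [r5c8∈{6}] r5c8's peers cover all but 6 ⇒ r5c8=6.
Step 16. [r6c9∈{1,5}] 1 has one home in row 6: r6c9, so r6c9=1.
Step 17. [r9c5∈{1,3}] row 9 places 1 nowhere but r9c5 ⇒ r9c5=1.
Step 18. [r8c9∈{7}] r8c9 is down to just 7, so r8c9=7.
Step 19. [r6c5∈{3}] only 3 remains possible at r6c5. So r6c5=3.
Step 20. [r3c8∈{3}] only 3 remains possible at r3c8 ⇒ r3c8=3.
Step 21. [r9c6∈{6}] nothing but 6 survives at r9c6 ⇒ r9c6=6.
Step 22. [r3c9∈{6}] only 6 remains possible at r3c9. So r3c9=6.
Step 23. [r4c8∈{7}] only 7 remains possible at r4c8, so r4c8=7.
Step 24. [r2c6∈{4}] only 4 remains possible at r2c6 ⇒ r2c6=4.
Step 25. [r7c1∈{3}] r7c1 has the single candidate 3, so r7c1=3.
Step 26. [r8c2∈{1}] r8c2 is down to just 1. So r8c2=1.
Step 27. [r5c5∈{8}] nothing but 8 survives at r5c5, so r5c5=8.
Step 28. [r6c1∈{5}] nothing but 5 survives at r6c1 ⇒ r6c1=5.
Step 29. [r2c2∈{3}] r2c2 is down to just 3 ⇒ r2c2=3.
Step 30. [r9c3∈{2}] r9c3's peers cover all but 2 ⇒ r9c3=2.
Step 31. [r8c1∈{4}] r8c1 has the single candidate 4. So r8c1=4.
Step 32. [r4c3∈{4}] r4c3 has the single candidate 4. So r4c3=4.
Step 33. [r9c4∈{3}] r9c4 is down to just 3. So r9c4=3.
Step 34. [r5c7∈{4}] r5c7 has the single candidate 4 ⇒ r5c7=4.
Step 35. [r8c8∈{2}] only 2 remains possible at r8c8 ⇒ r8c8=2.
Step 36. [r5c9∈{5}] only 5 remains possible at r5c9, so r5c9=5.
Step 37. [r1c2∈{7}] r1c2 has the single candidate 7. So r1c2=7.
Step 38. [r3c7∈{1}] nothing but 1 survives at r3c7, so r3c7=1.
Step 39. [r1c4∈{9}] only 9 remains possible at r1c4, so r1c4=9.
Step 40. [r2c9∈{8}] only 8 remains possible at r2c9, so r2c9=8.

Answer: 8 7 1 9 6 3 5 4 2 / 6 3 5 1 2 4 7 9 8 / 2 4 9 8 7 5 1 3 6 / 1 8 4 6 5 9 2 7 3 / 9 2 3 7 8 1 4 6 5 / 5 6 7 4 3 2 9 8 1 / 3 5 8 2 4 7 6 1 9 / 4 1 6 5 9 8 3 2 7 / 7 9 2 3 1 6 8 5 4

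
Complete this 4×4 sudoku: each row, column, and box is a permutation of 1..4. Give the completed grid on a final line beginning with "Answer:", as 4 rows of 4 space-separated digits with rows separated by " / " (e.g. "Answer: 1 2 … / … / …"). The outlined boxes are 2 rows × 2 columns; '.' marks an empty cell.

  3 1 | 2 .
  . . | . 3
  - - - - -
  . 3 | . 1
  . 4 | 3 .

Step 1. [r2c1∈{2,4}] col 1 places 4 nowhere but r2c1, so r2c1=4.
Step 2. [r3c1∈{2}] nothing but 2 survives at r3c1, so r3c1=2.
Step 3. [r2c3∈{1}] only 1 remains possible at r2c3 ⇒ r2c3=1.
Step 4. [r2c2∈{2}] only 2 remains possible at r2c2 ⇒ r2c2=2.
Step 5. [r3c3∈{4}] nothing but 4 survives at r3c3, so r3c3=4.
Step 6. [r4c4∈{2}] r4c4's peers cover all but 2, so r4c4=2.
Step 7. [r4c1∈{1}] r4c1 has the single candidate 1 ⇒ r4c1=1.
Step 8. [r1c4∈{4}] nothing but 4 survives at r1c4, so r1c4=4.

Answer: 3 1 2 4 / 4 2 1 3 / 2 3 4 1 / 1 4 3 2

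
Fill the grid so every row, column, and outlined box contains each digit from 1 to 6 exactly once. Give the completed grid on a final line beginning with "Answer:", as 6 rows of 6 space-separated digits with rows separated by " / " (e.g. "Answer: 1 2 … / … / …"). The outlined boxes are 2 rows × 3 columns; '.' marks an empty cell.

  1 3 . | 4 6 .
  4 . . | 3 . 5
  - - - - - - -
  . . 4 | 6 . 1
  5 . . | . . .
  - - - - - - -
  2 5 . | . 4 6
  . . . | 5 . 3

Step 1. [r4c4∈{2}] r4c4's peers cover all but 2, so r4c4=2.
Step 2. [r3c1∈{3}] only 3 remains possible at r3c1. So r3c1=3.
Step 3. [r2c5∈{1,2}] across row 2, 1 lands solely at r2c5, so r2c5=1.
Step 4. [r6c1∈{6}] r6c1 is down to just 6. So r6c1=6.
Step 5. [r6c3∈{1}] nothing but 1 survives at r6c3 ⇒ r6c3=1.
Step 6. [r4c3∈{6}] r4c3 has the single candidate 6, so r4c3=6.
Step 7. [r2c3∈{2}] nothing but 2 survives at r2c3 ⇒ r2c3=2.
Step 8. [r3c5∈{5}] r3c5 is down to just 5 ⇒ r3c5=5.
Step 9. [r1c6∈{2}] r1c6 has the single candidate 2. So r1c6=2.
Step 10. [r5c3∈{3}] r5c3 has the single candidate 3 ⇒ r5c3=3.
Step 11. [r6c5∈{2}] r6c5 has the single candidate 2. So r6c5=2.
Step 12. [r4c2∈{1}] only 1 remains possible at r4c2 ⇒ r4c2=1.
Step 13. [r2c2∈{6}] r2c2's peers cover all but 6, so r2c2=6.
Step 14. [r4c5∈{3}] only 3 remains possible at r4c5 ⇒ r4c5=3.
Step 15. [r1c3∈{5}] r1c3 has the single candidate 5 ⇒ r1c3=5.
Step 16. [r3c2∈{2}] r3c2 has the single candidate 2 ⇒ r3c2=2.
Step 17. [r6c2∈{4}] r6c2 is down to just 4, so r6c2=4.
Step 18. [r4c6∈{4}] only 4 remains possible at r4c6. So r4c6=4.
Step 19. [r5c4∈{1}] r5c4 has the single candidate 1 ⇒ r5c4=1.

Answer: 1 3 5 4 6 2 / 4 6 2 3 1 5 / 3 2 4 6 5 1 / 5 1 6 2 3 4 / 2 5 3 1 4 6 / 6 4 1 5 2 3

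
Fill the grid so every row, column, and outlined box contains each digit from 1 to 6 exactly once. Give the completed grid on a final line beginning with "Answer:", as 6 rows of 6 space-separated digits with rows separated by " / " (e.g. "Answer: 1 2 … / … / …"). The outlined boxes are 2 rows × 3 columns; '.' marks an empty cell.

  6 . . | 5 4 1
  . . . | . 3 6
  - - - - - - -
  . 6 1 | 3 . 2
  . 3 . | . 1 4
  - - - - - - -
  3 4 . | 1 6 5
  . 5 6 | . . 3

Step 1. [r5c3∈{2}] only 2 remains possible at r5c3. So r5c3=2.
Step 2. [r4c3∈{5}] nothing but 5 survives at r4c3. So r4c3=5.
Step 3. [r2c1∈{1,2,4,5}] r2c1 is the only open cell in row 2 admitting 5, so r2c1=5.
Step 4. [r2c4∈{2}] r2c4 has the single candidate 2, so r2c4=2.
Step 5. [r1c3∈{3}] nothing but 3 survives at r1c3. So r1c3=3.
Step 6. [r6c5∈{2}] r6c5 is down to just 2 ⇒ r6c5=2.
Step 7. [r2c2∈{1}] nothing but 1 survives at r2c2. So r2c2=1.
Step 8. [r6c4∈{4}] r6c4 is down to just 4, so r6c4=4.
Step 9. [r3c5∈{5}] r3c5's peers cover all but 5, so r3c5=5.
Step 10. [r4c4∈{6}] r4c4's peers cover all but 6 ⇒ r4c4=6.
Step 11. [r1c2∈{2}] r1c2 has the single candidate 2. So r1c2=2.
Step 12. [r3c1∈{4}] nothing but 4 survives at r3c1. So r3c1=4.
Step 13. [r2c3∈{4}] r2c3 has the single candidate 4 ⇒ r2c3=4.
Step 14. [r6c1∈{1}] r6c1's peers cover all but 1, so r6c1=1.
Step 15. [r4c1∈{2}] only 2 remains possible at r4c1 ⇒ r4c1=2.

Answer: 6 2 3 5 4 1 / 5 1 4 2 3 6 / 4 6 1 3 5 2 / 2 3 5 6 1 4 / 3 4 2 1 6 5 / 1 5 6 4 2 3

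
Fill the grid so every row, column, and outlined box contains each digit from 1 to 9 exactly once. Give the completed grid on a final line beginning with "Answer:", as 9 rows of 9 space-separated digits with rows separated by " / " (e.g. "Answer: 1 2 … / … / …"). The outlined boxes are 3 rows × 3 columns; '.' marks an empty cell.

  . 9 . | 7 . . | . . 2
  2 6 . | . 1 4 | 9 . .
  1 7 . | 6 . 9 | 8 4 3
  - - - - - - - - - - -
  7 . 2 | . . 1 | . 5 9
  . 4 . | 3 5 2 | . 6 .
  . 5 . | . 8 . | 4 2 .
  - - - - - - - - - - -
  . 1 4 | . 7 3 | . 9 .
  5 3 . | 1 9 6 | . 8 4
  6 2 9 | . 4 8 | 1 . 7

Step 1. [r2c3∈{3,5,8}] r2c3 is the only open cell in row 2 admitting 3 ⇒ r2c3=3.
Step 2. [r5c9∈{1,8}] in col 9, 8 fits only at r5c9 ⇒ r5c9=8.
Step 3. [r1c6∈{5}] only 5 remains possible at r1c6. So r1c6=5.
Step 4. [r7c7∈{2,5,6}] 5 has one home in col 7: r7c7, so r7c7=5.
Step 5. [r6c9∈{1}] nothing but 1 survives at r6c9, so r6c9=1.
Step 6. [r5c1∈{9}] r5c1 has the single candidate 9, so r5c1=9.
Step 7. [r1c3∈{8}] nothing but 8 survives at r1c3, so r1c3=8.
Step 8. [r7c9∈{6}] r7c9's peers cover all but 6. So r7c9=6.
Step 9. [r1c7∈{6}] r1c7 has the single candidate 6, so r1c7=6.
Step 10. [r7c1∈{8}] r7c1 has the single candidate 8. So r7c1=8.
Step 11. [r4c7∈{3}] r4c7 has the single candidate 3 ⇒ r4c7=3.
Step 12. [r2c4∈{8}] r2c4's peers cover all but 8 ⇒ r2c4=8.
Step 13. [r3c3∈{5}] r3c3 is down to just 5 ⇒ r3c3=5.
Step 14. [r5c3∈{1}] r5c3 is down to just 1, so r5c3=1.
Step 15. [r1c8∈{1}] r1c8 has the single candidate 1. So r1c8=1.
Step 16. [r8c7∈{2}] r8c7 is down to just 2, so r8c7=2.
Step 17. [r4c2∈{8}] r4c2 is down to just 8, so r4c2=8.
Step 18. [r8c3∈{7}] nothing but 7 survives at r8c3 ⇒ r8c3=7.
Step 19. [r7c4∈{2}] r7c4's peers cover all but 2. So r7c4=2.
Step 20. [r2c9∈{5}] only 5 remains possible at r2c9, so r2c9=5.
Step 21. [r1c5∈{3}] only 3 remains possible at r1c5, so r1c5=3.
Step 22. [r9c8∈{3}] r9c8's peers cover all but 3. So r9c8=3.
Step 23. [r6c4∈{9}] r6c4 is down to just 9 ⇒ r6c4=9.
Step 24. [r2c8∈{7}] r2c8's peers cover all but 7 ⇒ r2c8=7.
Step 25. [r4c5∈{6}] r4c5's peers cover all but 6 ⇒ r4c5=6.
Step 26. [r3c5∈{2}] nothing but 2 survives at r3c5, so r3c5=2.
Step 27. [r9c4∈{5}] r9c4 is down to just 5, so r9c4=5.
Step 28. [r1c1∈{4}] r1c1 is down to just 4, so r1c1=4.
Step 29. [r5c7∈{7}] r5c7's peers cover all but 7, so r5c7=7.
Step 30. [r4c4∈{4}] r4c4's peers cover all but 4 ⇒ r4c4=4.
Step 31. [r6c1∈{3}] nothing but 3 survives at r6c1, so r6c1=3.
Step 32. [r6c3∈{6}] r6c3 is down to just 6. So r6c3=6.
Step 33. [r6c6∈{7}] nothing but 7 survives at r6c6 ⇒ r6c6=7.

Answer: 4 9 8 7 3 5 6 1 2 / 2 6 3 8 1 4 9 7 5 / 1 7 5 6 2 9 8 4 3 / 7 8 2 4 6 1 3 5 9 / 9 4 1 3 5 2 7 6 8 / 3 5 6 9 8 7 4 2 1 / 8 1 4 2 7 3 5 9 6 / 5 3 7 1 9 6 2 8 4 / 6 2 9 5 4 8 1 3 7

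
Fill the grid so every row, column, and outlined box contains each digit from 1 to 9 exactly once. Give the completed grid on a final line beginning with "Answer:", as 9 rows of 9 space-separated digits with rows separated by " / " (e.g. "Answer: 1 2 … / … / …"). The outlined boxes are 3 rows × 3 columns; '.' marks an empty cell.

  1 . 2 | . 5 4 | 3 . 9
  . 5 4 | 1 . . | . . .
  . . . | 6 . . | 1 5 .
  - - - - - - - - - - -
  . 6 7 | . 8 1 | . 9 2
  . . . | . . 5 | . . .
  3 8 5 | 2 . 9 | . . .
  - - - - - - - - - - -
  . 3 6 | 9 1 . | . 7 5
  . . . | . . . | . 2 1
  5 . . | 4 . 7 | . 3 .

Step 1. [r2c1∈{6,7,8,9}] in col 1, 6 fits only at r2c1 ⇒ r2c1=6.
Step 2. [r5c9∈{3,4,6,7,8}] across col 9, 3 lands solely at r5c9 ⇒ r5c9=3.
Step 3. [r2c8∈{8}] r2c8's peers cover all but 8. So r2c8=8.
Step 4. [r5c7∈{4,6,7,8}] r5c7 is the only open cell in row 5 admitting 8. So r5c7=8.
Step 5. [r4c1∈{4}] r4c1's peers cover all but 4. So r4c1=4.
Step 6. [r8c6∈{3,6,8}] r8c6 is the only open cell in col 6 admitting 6. So r8c6=6.
Step 7. [r2c5∈{2,3,7,9}] 9 has one home in row 2: r2c5 ⇒ r2c5=9.
Step 8. [r3c3∈{3,8,9}] col 3 places 3 nowhere but r3c3. So r3c3=3.
Step 9. [r3c1∈{7,8,9}] across box 1, 8 lands solely at r3c1. So r3c1=8.
Step 10. [r3c2∈{7,9}] across row 3, 9 lands solely at r3c2, so r3c2=9.
Step 11. [r5c4∈{7}] r5c4's peers cover all but 7, so r5c4=7.
Step 12. [r2c9∈{7}] r2c9 has the single candidate 7. So r2c9=7.
Step 13. [r7c1∈{2}] r7c1's peers cover all but 2. So r7c1=2.
Step 14. [r6c8∈{1,4,6}] r6c8 is the only open cell in row 6 admitting 1 ⇒ r6c8=1.
Step 15. [r5c8∈{4,6}] r5c8 is the only open cell in col 8 admitting 4 ⇒ r5c8=4.
Step 16. [r6c9∈{6}] r6c9 has the single candidate 6. So r6c9=6.
Step 17. [r9c2∈{1}] r9c2 has the single candidate 1, so r9c2=1.
Step 18. [r8c4∈{3,5,8}] 5 has one home in row 8: r8c4, so r8c4=5.
Step 19. [r8c1∈{7,9}] in col 1, 7 fits only at r8c1 ⇒ r8c1=7.
Step 20. [r8c3∈{8,9}] r8c3 is the only open cell in row 8 admitting 8. So r8c3=8.
Step 21. [r8c7∈{4,9}] in row 8, 9 fits only at r8c7. So r8c7=9.
Step 22. [r3c6∈{2}] r3c6's peers cover all but 2. So r3c6=2.
Step 23. [r5c1∈{9}] r5c1's peers cover all but 9 ⇒ r5c1=9.
Step 24. [r5c5∈{6}] r5c5 has the single candidate 6. So r5c5=6.
Step 25. [r6c7∈{7}] r6c7's peers cover all but 7, so r6c7=7.
Step 26. [r4c4∈{3}] r4c4 is down to just 3 ⇒ r4c4=3.
Step 27. [r3c5∈{7}] r3c5's peers cover all but 7 ⇒ r3c5=7.
Step 28. [r9c3∈{9}] r9c3 is down to just 9, so r9c3=9.
Step 29. [r9c5∈{2}] r9c5's peers cover all but 2 ⇒ r9c5=2.
Step 30. [r1c4∈{8}] r1c4 is down to just 8 ⇒ r1c4=8.
Step 31. [r7c6∈{8}] r7c6 is down to just 8 ⇒ r7c6=8.
Step 32. [r8c2∈{4}] nothing but 4 survives at r8c2, so r8c2=4.
Step 33. [r5c2∈{2}] r5c2 is down to just 2, so r5c2=2.
Step 34. [r2c7∈{2}] r2c7's peers cover all but 2. So r2c7=2.
Step 35. [r4c7∈{5}] r4c7's peers cover all but 5. So r4c7=5.
Step 36. [r2c6∈{3}] r2c6 has the single candidate 3. So r2c6=3.
Step 37. [r3c9∈{4}] r3c9 is down to just 4. So r3c9=4.
Step 38. [r5c3∈{1}] r5c3 has the single candidate 1 ⇒ r5c3=1.
Step 39. [r7c7∈{4}] only 4 remains possible at r7c7 ⇒ r7c7=4.
Step 40. [r9c7∈{6}] nothing but 6 survives at r9c7 ⇒ r9c7=6.
Step 41. [r9c9∈{8}] r9c9's peers cover all but 8. So r9c9=8.
Step 42. [r1c8∈{6}] r1c8 is down to just 6, so r1c8=6.
Step 43. [r8c5∈{3}] r8c5's peers cover all but 3, so r8c5=3.
Step 44. [r6c5∈{4}] only 4 remains possible at r6c5, so r6c5=4.
Step 45. [r1c2∈{7}] r1c2 has the single candidate 7 ⇒ r1c2=7.

Answer: 1 7 2 8 5 4 3 6 9 / 6 5 4 1 9 3 2 8 7 / 8 9 3 6 7 2 1 5 4 / 4 6 7 3 8 1 5 9 2 / 9 2 1 7 6 5 8 4 3 / 3 8 5 2 4 9 7 1 6 / 2 3 6 9 1 8 4 7 5 / 7 4 8 5 3 6 9 2 1 / 5 1 9 4 2 7 6 3 8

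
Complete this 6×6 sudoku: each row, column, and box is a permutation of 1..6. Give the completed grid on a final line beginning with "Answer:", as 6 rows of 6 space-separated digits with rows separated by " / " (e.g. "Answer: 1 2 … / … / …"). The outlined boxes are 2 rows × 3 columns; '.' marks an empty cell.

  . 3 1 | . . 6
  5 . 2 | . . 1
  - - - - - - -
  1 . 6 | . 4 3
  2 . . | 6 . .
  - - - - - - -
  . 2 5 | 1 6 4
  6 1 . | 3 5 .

Step 1. [r1c4∈{2,4,5}] r1c4 is the only open cell in row 1 admitting 5 ⇒ r1c4=5.
Step 2. [r4c3∈{3,4}] r4c3 is the only open cell in row 4 admitting 3 ⇒ r4c3=3.
Step 3. [r4c2∈{4,5}] in row 4, 4 fits only at r4c2. So r4c2=4.
Step 4. [r3c4∈{2}] only 2 remains possible at r3c4, so r3c4=2.
Step 5. [r1c5∈{2}] r1c5's peers cover all but 2, so r1c5=2.
Step 6. [r5c1∈{3}] r5c1's peers cover all but 3 ⇒ r5c1=3.
Step 7. [r4c6∈{5}] r4c6 has the single candidate 5, so r4c6=5.
Step 8. [r3c2∈{5}] r3c2 has the single candidate 5 ⇒ r3c2=5.
Step 9. [r2c2∈{6}] r2c2 has the single candidate 6 ⇒ r2c2=6.
Step 10. [r6c3∈{4}] only 4 remains possible at r6c3. So r6c3=4.
Step 11. [r2c4∈{4}] r2c4 is down to just 4, so r2c4=4.
Step 12. [r6c6∈{2}] r6c6 has the single candidate 2, so r6c6=2.
Step 13. [r2c5∈{3}] nothing but 3 survives at r2c5 ⇒ r2c5=3.
Step 14. [r4c5∈{1}] only 1 remains possible at r4c5. So r4c5=1.
Step 15. [r1c1∈{4}] r1c1 is down to just 4, so r1c1=4.

Answer: 4 3 1 5 2 6 / 5 6 2 4 3 1 / 1 5 6 2 4 3 / 2 4 3 6 1 5 / 3 2 5 1 6 4 / 6 1 4 3 5 2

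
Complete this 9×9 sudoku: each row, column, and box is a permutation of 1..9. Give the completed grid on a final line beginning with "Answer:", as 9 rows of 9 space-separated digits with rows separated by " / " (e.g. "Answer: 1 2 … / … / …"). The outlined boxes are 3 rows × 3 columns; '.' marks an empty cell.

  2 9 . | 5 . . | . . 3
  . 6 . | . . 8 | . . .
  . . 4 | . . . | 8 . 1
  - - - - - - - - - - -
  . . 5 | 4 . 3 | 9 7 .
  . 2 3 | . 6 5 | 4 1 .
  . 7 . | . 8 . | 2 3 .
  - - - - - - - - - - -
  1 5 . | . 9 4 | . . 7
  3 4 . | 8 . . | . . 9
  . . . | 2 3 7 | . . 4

Step 1. [r3c6∈{2,6,9}] 2 has one home in col 6: r3c6 ⇒ r3c6=2.
Step 2. [r9c2∈{8}] nothing but 8 survives at r9c2, so r9c2=8.
Step 3. [r3c5∈{7}] r3c5's peers cover all but 7 ⇒ r3c5=7.
Step 4. [r6c6∈{1,9}] 9 has one home in col 6: r6c6 ⇒ r6c6=9.
Step 5. [r7c4∈{6}] r7c4 has the single candidate 6, so r7c4=6.
Step 6. [r3c8∈{5,6,9}] across row 3, 6 lands solely at r3c8 ⇒ r3c8=6.
Step 7. [r2c8∈{2,4,5,9}] in col 8, 9 fits only at r2c8 ⇒ r2c8=9.
Step 8. [r2c1∈{5,7}] col 1 places 7 nowhere but r2c1 ⇒ r2c1=7.
Step 9. [r2c3∈{1}] only 1 remains possible at r2c3 ⇒ r2c3=1.
Step 10. [r6c3∈{6}] r6c3 is down to just 6 ⇒ r6c3=6.
Step 11. [r8c6∈{1}] r8c6 has the single candidate 1 ⇒ r8c6=1.
Step 12. [r2c7∈{5}] only 5 remains possible at r2c7 ⇒ r2c7=5.
Step 13. [r7c3∈{2}] r7c3's peers cover all but 2. So r7c3=2.
Step 14. [r9c1∈{6,9}] col 1 places 6 nowhere but r9c1. So r9c1=6.
Step 15. [r1c5∈{1,4}] r1c5 is the only open cell in row 1 admitting 1. So r1c5=1.
Step 16. [r5c9∈{8}] r5c9 has the single candidate 8. So r5c9=8.
Step 17. [r8c5∈{5}] only 5 remains possible at r8c5 ⇒ r8c5=5.
Step 18. [r3c4∈{3,9}] across row 3, 9 lands solely at r3c4. So r3c4=9.
Step 19. [r6c9∈{5}] r6c9 is down to just 5 ⇒ r6c9=5.
Step 20. [r8c7∈{6}] r8c7 has the single candidate 6. So r8c7=6.
Step 21. [r1c8∈{4}] r1c8 has the single candidate 4 ⇒ r1c8=4.
Step 22. [r3c2∈{3}] r3c2's peers cover all but 3. So r3c2=3.
Step 23. [r4c9∈{6}] only 6 remains possible at r4c9 ⇒ r4c9=6.
Step 24. [r9c7∈{1}] r9c7 has the single candidate 1, so r9c7=1.
Step 25. [r7c7∈{3}] r7c7 has the single candidate 3. So r7c7=3.
Step 26. [r2c4∈{3}] only 3 remains possible at r2c4, so r2c4=3.
Step 27. [r1c3∈{8}] only 8 remains possible at r1c3, so r1c3=8.
Step 28. [r4c1∈{8}] r4c1 is down to just 8 ⇒ r4c1=8.
Step 29. [r8c3∈{7}] r8c3's peers cover all but 7 ⇒ r8c3=7.
Step 30. [r1c7∈{7}] only 7 remains possible at r1c7 ⇒ r1c7=7.
Step 31. [r6c1∈{4}] only 4 remains possible at r6c1 ⇒ r6c1=4.
Step 32. [r1c6∈{6}] r1c6's peers cover all but 6, so r1c6=6.
Step 33. [r5c4∈{7}] r5c4's peers cover all but 7, so r5c4=7.
Step 34. [r6c4∈{1}] nothing but 1 survives at r6c4 ⇒ r6c4=1.
Step 35. [r4c2∈{1}] r4c2's peers cover all but 1. So r4c2=1.
Step 36. [r4c5∈{2}] only 2 remains possible at r4c5 ⇒ r4c5=2.
Step 37. [r2c5∈{4}] nothing but 4 survives at r2c5 ⇒ r2c5=4.
Step 38. [r3c1∈{5}] r3c1 has the single candidate 5. So r3c1=5.
Step 39. [r5c1∈{9}] r5c1 is down to just 9, so r5c1=9.
Step 40. [r9c8∈{5}] r9c8 is down to just 5. So r9c8=5.
Step 41. [r9c3∈{9}] r9c3 has the single candidate 9, so r9c3=9.
Step 42. [r8c8∈{2}] r8c8's peers cover all but 2. So r8c8=2.
Step 43. [r7c8∈{8}] r7c8's peers cover all but 8 ⇒ r7c8=8.
Step 44. [r2c9∈{2}] nothing but 2 survives at r2c9 ⇒ r2c9=2.

Answer: 2 9 8 5 1 6 7 4 3 / 7 6 1 3 4 8 5 9 2 / 5 3 4 9 7 2 8 6 1 / 8 1 5 4 2 3 9 7 6 / 9 2 3 7 6 5 4 1 8 / 4 7 6 1 8 9 2 3 5 / 1 5 2 6 9 4 3 8 7 / 3 4 7 8 5 1 6 2 9 / 6 8 9 2 3 7 1 5 4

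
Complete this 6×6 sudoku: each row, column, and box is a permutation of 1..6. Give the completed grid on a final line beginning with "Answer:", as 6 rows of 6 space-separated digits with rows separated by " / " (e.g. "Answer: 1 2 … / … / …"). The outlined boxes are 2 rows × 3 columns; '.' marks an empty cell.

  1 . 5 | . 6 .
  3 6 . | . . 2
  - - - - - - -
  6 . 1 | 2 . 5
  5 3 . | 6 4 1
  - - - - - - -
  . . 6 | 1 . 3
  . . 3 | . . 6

Step 1. [r6c4∈{4,5}] in box 6, 4 fits only at r6c4 ⇒ r6c4=4.
Step 2. [r6c1∈{2}] nothing but 2 survives at r6c1 ⇒ r6c1=2.
Step 3. [r6c5∈{5}] only 5 remains possible at r6c5 ⇒ r6c5=5.
Step 4. [r3c2∈{4}] only 4 remains possible at r3c2, so r3c2=4.
Step 5. [r2c4∈{5}] r2c4's peers cover all but 5. So r2c4=5.
Step 6. [r2c5∈{1}] r2c5 is down to just 1, so r2c5=1.
Step 7. [r6c2∈{1}] r6c2 has the single candidate 1, so r6c2=1.
Step 8. [r3c5∈{3}] r3c5 is down to just 3 ⇒ r3c5=3.
Step 9. [r1c6∈{4}] r1c6 is down to just 4, so r1c6=4.
Step 10. [r5c5∈{2}] r5c5 has the single candidate 2. So r5c5=2.
Step 11. [r2c3∈{4}] r2c3's peers cover all but 4. So r2c3=4.
Step 12. [r5c1∈{4}] r5c1's peers cover all but 4. So r5c1=4.
Step 13. [r1c4∈{3}] nothing but 3 survives at r1c4. So r1c4=3.
Step 14. [r5c2∈{5}] r5c2 is down to just 5, so r5c2=5.
Step 15. [r1c2∈{2}] only 2 remains possible at r1c2 ⇒ r1c2=2.
Step 16. [r4c3∈{2}] nothing but 2 survives at r4c3 ⇒ r4c3=2.

Answer: 1 2 5 3 6 4 / 3 6 4 5 1 2 / 6 4 1 2 3 5 / 5 3 2 6 4 1 / 4 5 6 1 2 3 / 2 1 3 4 5 6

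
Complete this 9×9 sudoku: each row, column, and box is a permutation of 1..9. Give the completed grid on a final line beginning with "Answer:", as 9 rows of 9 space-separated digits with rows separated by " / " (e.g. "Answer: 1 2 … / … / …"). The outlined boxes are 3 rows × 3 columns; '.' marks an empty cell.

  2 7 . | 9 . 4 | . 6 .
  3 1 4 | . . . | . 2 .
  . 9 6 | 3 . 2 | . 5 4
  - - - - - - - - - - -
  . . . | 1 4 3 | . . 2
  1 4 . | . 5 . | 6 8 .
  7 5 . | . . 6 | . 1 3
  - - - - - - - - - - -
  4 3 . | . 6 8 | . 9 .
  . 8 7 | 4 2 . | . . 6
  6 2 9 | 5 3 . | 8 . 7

Step 1. [r5c9∈{9}] nothing but 9 survives at r5c9. So r5c9=9.
Step 2. [r7c9∈{1,5}] r7c9 is the only open cell in col 9 admitting 5. So r7c9=5.
Step 3. [r1c9∈{1,8}] across col 9, 1 lands solely at r1c9. So r1c9=1.
Step 4. [r1c5∈{8}] nothing but 8 survives at r1c5, so r1c5=8.
Step 5. [r2c5∈{7}] r2c5 has the single candidate 7 ⇒ r2c5=7.
Step 6. [r6c4∈{2,8}] col 4 places 8 nowhere but r6c4, so r6c4=8.
Step 7. [r5c4∈{2,7}] 2 has one home in col 4: r5c4, so r5c4=2.
Step 8. [r7c7∈{1,2}] row 7 places 2 nowhere but r7c7. So r7c7=2.
Step 9. [r8c7∈{1,3}] 1 has one home in col 7: r8c7, so r8c7=1.
Step 10. [r4c3∈{8}] r4c3 is down to just 8. So r4c3=8.
Step 11. [r3c7∈{7}] r3c7 has the single candidate 7. So r3c7=7.
Step 12. [r1c3∈{5}] nothing but 5 survives at r1c3. So r1c3=5.
Step 13. [r2c7∈{9}] r2c7 is down to just 9. So r2c7=9.
Step 14. [r3c5∈{1}] r3c5 is down to just 1. So r3c5=1.
Step 15. [r2c4∈{6}] only 6 remains possible at r2c4, so r2c4=6.
Step 16. [r5c3∈{3}] only 3 remains possible at r5c3 ⇒ r5c3=3.
Step 17. [r7c3∈{1}] only 1 remains possible at r7c3, so r7c3=1.
Step 18. [r9c6∈{1}] r9c6 has the single candidate 1 ⇒ r9c6=1.
Step 19. [r3c1∈{8}] r3c1 has the single candidate 8 ⇒ r3c1=8.
Step 20. [r1c7∈{3}] only 3 remains possible at r1c7. So r1c7=3.
Step 21. [r4c2∈{6}] r4c2 has the single candidate 6 ⇒ r4c2=6.
Step 22. [r5c6∈{7}] only 7 remains possible at r5c6. So r5c6=7.
Step 23. [r8c8∈{3}] r8c8 has the single candidate 3. So r8c8=3.
Step 24. [r7c4∈{7}] r7c4 has the single candidate 7, so r7c4=7.
Step 25. [r2c6∈{5}] nothing but 5 survives at r2c6, so r2c6=5.
Step 26. [r4c7∈{5}] r4c7 is down to just 5 ⇒ r4c7=5.
Step 27. [r8c1∈{5}] r8c1 has the single candidate 5 ⇒ r8c1=5.
Step 28. [r8c6∈{9}] only 9 remains possible at r8c6. So r8c6=9.
Step 29. [r9c8∈{4}] nothing but 4 survives at r9c8. So r9c8=4.
Step 30. [r6c3∈{2}] r6c3's peers cover all but 2. So r6c3=2.
Step 31. [r6c5∈{9}] r6c5's peers cover all but 9 ⇒ r6c5=9.
Step 32. [r6c7∈{4}] r6c7 is down to just 4. So r6c7=4.
Step 33. [r2c9∈{8}] r2c9's peers cover all but 8. So r2c9=8.
Step 34. [r4c1∈{9}] nothing but 9 survives at r4c1. So r4c1=9.
Step 35. [r4c8∈{7}] r4c8 has the single candidate 7, so r4c8=7.

Answer: 2 7 5 9 8 4 3 6 1 / 3 1 4 6 7 5 9 2 8 / 8 9 6 3 1 2 7 5 4 / 9 6 8 1 4 3 5 7 2 / 1 4 3 2 5 7 6 8 9 / 7 5 2 8 9 6 4 1 3 / 4 3 1 7 6 8 2 9 5 / 5 8 7 4 2 9 1 3 6 / 6 2 9 5 3 1 8 4 7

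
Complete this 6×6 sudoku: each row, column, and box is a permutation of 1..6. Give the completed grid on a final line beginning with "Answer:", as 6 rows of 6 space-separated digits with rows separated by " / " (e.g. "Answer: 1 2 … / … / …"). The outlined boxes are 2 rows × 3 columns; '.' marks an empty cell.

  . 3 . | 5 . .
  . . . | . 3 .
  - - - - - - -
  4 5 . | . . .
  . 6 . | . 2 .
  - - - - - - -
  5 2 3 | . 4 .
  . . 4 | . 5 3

Step 1. [r1c6∈{1,2,4,6}] r1c6 is the only open cell in row 1 admitting 4. So r1c6=4.
Step 2. [r4c3∈{1}] nothing but 1 survives at r4c3 ⇒ r4c3=1.
Step 3. [r2c6∈{1,2,6}] in col 6, 2 fits only at r2c6 ⇒ r2c6=2.
Step 4. [r6c1∈{1,6}] in box 5, 6 fits only at r6c1. So r6c1=6.
Step 5. [r2c1∈{1}] r2c1 is down to just 1, so r2c1=1.
Step 6. [r2c4∈{6}] r2c4 has the single candidate 6, so r2c4=6.
Step 7. [r5c4∈{1}] r5c4's peers cover all but 1, so r5c4=1.
Step 8. [r3c6∈{1,6}] 1 has one home in col 6: r3c6 ⇒ r3c6=1.
Step 9. [r3c4∈{3}] r3c4 has the single candidate 3. So r3c4=3.
Step 10. [r1c1∈{2}] r1c1 has the single candidate 2. So r1c1=2.
Step 11. [r2c2∈{4}] r2c2's peers cover all but 4. So r2c2=4.
Step 12. [r6c4∈{2}] nothing but 2 survives at r6c4. So r6c4=2.
Step 13. [r2c3∈{5}] r2c3 has the single candidate 5 ⇒ r2c3=5.
Step 14. [r3c5∈{6}] only 6 remains possible at r3c5 ⇒ r3c5=6.
Step 15. [r1c5∈{1}] r1c5 is down to just 1, so r1c5=1.
Step 16. [r4c4∈{4}] only 4 remains possible at r4c4, so r4c4=4.
Step 17. [r5c6∈{6}] nothing but 6 survives at r5c6. So r5c6=6.
Step 18. [r1c3∈{6}] r1c3 has the single candidate 6. So r1c3=6.
Step 19. [r6c2∈{1}] r6c2 is down to just 1 ⇒ r6c2=1.
Step 20. [r4c1∈{3}] r4c1 is down to just 3. So r4c1=3.
Step 21. [r4c6∈{5}] r4c6 has the single candidate 5. So r4c6=5.
Step 22. [r3c3∈{2}] r3c3's peers cover all but 2 ⇒ r3c3=2.

Answer: 2 3 6 5 1 4 / 1 4 5 6 3 2 / 4 5 2 3 6 1 / 3 6 1 4 2 5 / 5 2 3 1 4 6 / 6 1 4 2 5 3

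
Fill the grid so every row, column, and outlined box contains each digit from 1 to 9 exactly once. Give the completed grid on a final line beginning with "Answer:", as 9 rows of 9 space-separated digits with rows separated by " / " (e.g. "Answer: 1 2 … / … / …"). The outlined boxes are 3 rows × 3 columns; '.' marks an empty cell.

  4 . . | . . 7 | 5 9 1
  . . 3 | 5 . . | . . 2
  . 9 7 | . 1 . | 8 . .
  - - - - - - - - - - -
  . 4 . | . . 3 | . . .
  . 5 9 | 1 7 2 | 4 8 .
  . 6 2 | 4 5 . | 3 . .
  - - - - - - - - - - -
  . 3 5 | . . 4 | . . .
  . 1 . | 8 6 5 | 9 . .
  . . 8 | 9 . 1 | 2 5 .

Step 1. [r9c9∈{3,4,6,7}] across row 9, 4 lands solely at r9c9, so r9c9=4.
Step 2. [r3c6∈{6}] only 6 remains possible at r3c6. So r3c6=6.
Step 3. [r7c4∈{2,7}] col 4 places 7 nowhere but r7c4. So r7c4=7.
Step 4. [r5c9∈{6}] r5c9 has the single candidate 6 ⇒ r5c9=6.
Step 5. [r2c2∈{8}] r2c2 is down to just 8 ⇒ r2c2=8.
Step 6. [r4c3∈{1}] nothing but 1 survives at r4c3. So r4c3=1.
Step 7. [r4c7∈{7}] only 7 remains possible at r4c7. So r4c7=7.
Step 8. [r3c9∈{3}] r3c9's peers cover all but 3. So r3c9=3.
Step 9. [r3c4∈{2}] r3c4 has the single candidate 2 ⇒ r3c4=2.
Step 10. [r6c1∈{7,8}] in row 6, 7 fits only at r6c1 ⇒ r6c1=7.
Step 11. [r2c8∈{4,6,7}] row 2 places 7 nowhere but r2c8. So r2c8=7.
Step 12. [r7c8∈{1,6}] r7c8 is the only open cell in col 8 admitting 6. So r7c8=6.
Step 13. [r6c6∈{8,9}] 8 has one home in row 6: r6c6 ⇒ r6c6=8.
Step 14. [r4c5∈{9}] r4c5 has the single candidate 9 ⇒ r4c5=9.
Step 15. [r7c1∈{2,9}] row 7 places 9 nowhere but r7c1, so r7c1=9.
Step 16. [r1c5∈{3,8}] r1c5 is the only open cell in row 1 admitting 8. So r1c5=8.
Step 17. [r2c1∈{1,6}] r2c1 is the only open cell in row 2 admitting 1, so r2c1=1.
Step 18. [r2c7∈{6}] r2c7 is down to just 6. So r2c7=6.
Step 19. [r8c3∈{4}] r8c3's peers cover all but 4 ⇒ r8c3=4.
Step 20. [r4c9∈{5}] r4c9's peers cover all but 5, so r4c9=5.
Step 21. [r4c8∈{2}] only 2 remains possible at r4c8 ⇒ r4c8=2.
Step 22. [r6c8∈{1}] r6c8 is down to just 1 ⇒ r6c8=1.
Step 23. [r7c9∈{8}] r7c9 is down to just 8. So r7c9=8.
Step 24. [r5c1∈{3}] r5c1 is down to just 3. So r5c1=3.
Step 25. [r4c1∈{8}] only 8 remains possible at r4c1, so r4c1=8.
Step 26. [r8c1∈{2}] r8c1 has the single candidate 2 ⇒ r8c1=2.
Step 27. [r4c4∈{6}] r4c4's peers cover all but 6, so r4c4=6.
Step 28. [r7c7∈{1}] r7c7 is down to just 1. So r7c7=1.
Step 29. [r9c1∈{6}] r9c1 has the single candidate 6, so r9c1=6.
Step 30. [r9c2∈{7}] r9c2's peers cover all but 7, so r9c2=7.
Step 31. [r2c6∈{9}] r2c6's peers cover all but 9, so r2c6=9.
Step 32. [r1c2∈{2}] r1c2 is down to just 2 ⇒ r1c2=2.
Step 33. [r3c8∈{4}] nothing but 4 survives at r3c8, so r3c8=4.
Step 34. [r3c1∈{5}] r3c1's peers cover all but 5 ⇒ r3c1=5.
Step 35. [r8c9∈{7}] only 7 remains possible at r8c9. So r8c9=7.
Step 36. [r9c5∈{3}] only 3 remains possible at r9c5. So r9c5=3.
Step 37. [r7c5∈{2}] only 2 remains possible at r7c5, so r7c5=2.
Step 38. [r1c4∈{3}] r1c4 is down to just 3 ⇒ r1c4=3.
Step 39. [r2c5∈{4}] nothing but 4 survives at r2c5. So r2c5=4.
Step 40. [r6c9∈{9}] r6c9 is down to just 9. So r6c9=9.
Step 41. [r8c8∈{3}] r8c8's peers cover all but 3 ⇒ r8c8=3.
Step 42. [r1c3∈{6}] nothing but 6 survives at r1c3. So r1c3=6.

Answer: 4 2 6 3 8 7 5 9 1 / 1 8 3 5 4 9 6 7 2 / 5 9 7 2 1 6 8 4 3 / 8 4 1 6 9 3 7 2 5 / 3 5 9 1 7 2 4 8 6 / 7 6 2 4 5 8 3 1 9 / 9 3 5 7 2 4 1 6 8 / 2 1 4 8 6 5 9 3 7 / 6 7 8 9 3 1 2 5 4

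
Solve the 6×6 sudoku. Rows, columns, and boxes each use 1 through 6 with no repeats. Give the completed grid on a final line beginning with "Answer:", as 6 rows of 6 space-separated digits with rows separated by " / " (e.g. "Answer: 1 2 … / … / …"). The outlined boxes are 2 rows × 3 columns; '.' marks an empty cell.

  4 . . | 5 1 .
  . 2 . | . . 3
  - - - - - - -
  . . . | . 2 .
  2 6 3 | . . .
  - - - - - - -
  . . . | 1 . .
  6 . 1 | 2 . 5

Step 1. [r4c4∈{4}] only 4 remains possible at r4c4, so r4c4=4.
Step 2. [r5c6∈{4,6}] 4 has one home in col 6: r5c6 ⇒ r5c6=4.
Step 3. [r3c2∈{1,4,5}] in col 2, 1 fits only at r3c2. So r3c2=1.
Step 4. [r2c4∈{6}] r2c4's peers cover all but 6 ⇒ r2c4=6.
Step 5. [r5c1∈{3,5}] r5c1 is the only open cell in col 1 admitting 3, so r5c1=3.
Step 6. [r2c3∈{5}] r2c3 is down to just 5. So r2c3=5.
Step 7. [r1c6∈{2}] r1c6's peers cover all but 2, so r1c6=2.
Step 8. [r1c3∈{6}] only 6 remains possible at r1c3 ⇒ r1c3=6.
Step 9. [r5c3∈{2}] only 2 remains possible at r5c3 ⇒ r5c3=2.
Step 10. [r4c6∈{1}] r4c6 has the single candidate 1 ⇒ r4c6=1.
Step 11. [r2c5∈{4}] only 4 remains possible at r2c5. So r2c5=4.
Step 12. [r2c1∈{1}] r2c1 has the single candidate 1 ⇒ r2c1=1.
Step 13. [r3c1∈{5}] r3c1 has the single candidate 5, so r3c1=5.
Step 14. [r3c6∈{6}] nothing but 6 survives at r3c6 ⇒ r3c6=6.
Step 15. [r5c5∈{6}] only 6 remains possible at r5c5, so r5c5=6.
Step 16. [r1c2∈{3}] r1c2 is down to just 3 ⇒ r1c2=3.
Step 17. [r6c2∈{4}] r6c2 is down to just 4. So r6c2=4.
Step 18. [r6c5∈{3}] nothing but 3 survives at r6c5. So r6c5=3.
Step 19. [r4c5∈{5}] nothing but 5 survives at r4c5, so r4c5=5.
Step 20. [r3c3∈{4}] r3c3's peers cover all but 4, so r3c3=4.
Step 21. [r3c4∈{3}] r3c4's peers cover all but 3. So r3c4=3.
Step 22. [r5c2∈{5}] r5c2 is down to just 5. So r5c2=5.

Answer: 4 3 6 5 1 2 / 1 2 5 6 4 3 / 5 1 4 3 2 6 / 2 6 3 4 5 1 / 3 5 2 1 6 4 / 6 4 1 2 3 5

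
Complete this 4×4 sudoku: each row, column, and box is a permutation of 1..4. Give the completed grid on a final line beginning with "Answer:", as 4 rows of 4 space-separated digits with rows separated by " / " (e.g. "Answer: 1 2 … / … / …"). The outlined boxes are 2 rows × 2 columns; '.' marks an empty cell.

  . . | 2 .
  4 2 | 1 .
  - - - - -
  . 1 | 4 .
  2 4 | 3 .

Step 1. [r1c2∈{3}] only 3 remains possible at r1c2. So r1c2=3.
Step 2. [r2c4∈{3}] only 3 remains possible at r2c4 ⇒ r2c4=3.
Step 3. [r3c4∈{2}] nothing but 2 survives at r3c4, so r3c4=2.
Step 4. [r1c1∈{1}] nothing but 1 survives at r1c1, so r1c1=1.
Step 5. [r3c1∈{3}] only 3 remains possible at r3c1. So r3c1=3.
Step 6. [r1c4∈{4}] r1c4's peers cover all but 4 ⇒ r1c4=4.
Step 7. [r4c4∈{1}] r4c4 has the single candidate 1. So r4c4=1.

Answer: 1 3 2 4 / 4 2 1 3 / 3 1 4 2 / 2 4 3 1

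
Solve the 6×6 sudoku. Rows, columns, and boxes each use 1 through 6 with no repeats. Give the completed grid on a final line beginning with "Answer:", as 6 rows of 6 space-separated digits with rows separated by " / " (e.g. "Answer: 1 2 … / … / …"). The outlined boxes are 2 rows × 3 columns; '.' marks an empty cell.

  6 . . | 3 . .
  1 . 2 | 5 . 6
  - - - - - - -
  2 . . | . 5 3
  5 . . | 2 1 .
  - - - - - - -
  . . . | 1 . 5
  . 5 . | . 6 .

Step 1. [r1c2∈{4}] r1c2 has the single candidate 4. So r1c2=4.
Step 2. [r5c5∈{2,3,4}] col 5 places 3 nowhere but r5c5, so r5c5=3.
Step 3. [r6c4∈{4}] nothing but 4 survives at r6c4. So r6c4=4.
Step 4. [r3c3∈{1,4,6}] across row 3, 4 lands solely at r3c3, so r3c3=4.
Step 5. [r5c3∈{6}] only 6 remains possible at r5c3, so r5c3=6.
Step 6. [r4c2∈{3,6}] in row 4, 6 fits only at r4c2. So r4c2=6.
Step 7. [r6c1∈{3}] nothing but 3 survives at r6c1, so r6c1=3.
Step 8. [r1c5∈{2}] r1c5's peers cover all but 2 ⇒ r1c5=2.
Step 9. [r3c2∈{1}] only 1 remains possible at r3c2, so r3c2=1.
Step 10. [r5c1∈{4}] only 4 remains possible at r5c1, so r5c1=4.
Step 11. [r6c3∈{1}] r6c3 has the single candidate 1, so r6c3=1.
Step 12. [r5c2∈{2}] nothing but 2 survives at r5c2. So r5c2=2.
Step 13. [r4c3∈{3}] r4c3's peers cover all but 3. So r4c3=3.
Step 14. [r2c2∈{3}] r2c2 is down to just 3 ⇒ r2c2=3.
Step 15. [r2c5∈{4}] r2c5 is down to just 4, so r2c5=4.
Step 16. [r1c3∈{5}] only 5 remains possible at r1c3, so r1c3=5.
Step 17. [r4c6∈{4}] only 4 remains possible at r4c6, so r4c6=4.
Step 18. [r3c4∈{6}] r3c4's peers cover all but 6 ⇒ r3c4=6.
Step 19. [r1c6∈{1}] r1c6 is down to just 1 ⇒ r1c6=1.
Step 20. [r6c6∈{2}] only 2 remains possible at r6c6. So r6c6=2.

Answer: 6 4 5 3 2 1 / 1 3 2 5 4 6 / 2 1 4 6 5 3 / 5 6 3 2 1 4 / 4 2 6 1 3 5 / 3 5 1 4 6 2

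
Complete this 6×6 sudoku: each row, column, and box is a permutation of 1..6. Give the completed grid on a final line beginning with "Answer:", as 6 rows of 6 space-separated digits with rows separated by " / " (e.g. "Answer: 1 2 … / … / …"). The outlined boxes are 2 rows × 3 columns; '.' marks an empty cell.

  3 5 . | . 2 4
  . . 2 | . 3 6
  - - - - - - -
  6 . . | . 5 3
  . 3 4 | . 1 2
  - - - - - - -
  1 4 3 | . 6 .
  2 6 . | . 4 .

Step 1. [r2c2∈{1}] r2c2 is down to just 1, so r2c2=1.
Step 2. [r5c6∈{5}] r5c6 is down to just 5 ⇒ r5c6=5.
Step 3. [r6c6∈{1}] nothing but 1 survives at r6c6 ⇒ r6c6=1.
Step 4. [r2c4∈{5}] r2c4's peers cover all but 5. So r2c4=5.
Step 5. [r2c1∈{4}] r2c1's peers cover all but 4, so r2c1=4.
Step 6. [r3c3∈{1}] r3c3 is down to just 1. So r3c3=1.
Step 7. [r4c1∈{5}] r4c1's peers cover all but 5, so r4c1=5.
Step 8. [r3c2∈{2}] r3c2's peers cover all but 2, so r3c2=2.
Step 9. [r1c4∈{1}] r1c4's peers cover all but 1 ⇒ r1c4=1.
Step 10. [r1c3∈{6}] r1c3 has the single candidate 6, so r1c3=6.
Step 11. [r6c4∈{3}] only 3 remains possible at r6c4 ⇒ r6c4=3.
Step 12. [r6c3∈{5}] only 5 remains possible at r6c3. So r6c3=5.
Step 13. [r3c4∈{4}] r3c4's peers cover all but 4. So r3c4=4.
Step 14. [r5c4∈{2}] only 2 remains possible at r5c4 ⇒ r5c4=2.
Step 15. [r4c4∈{6}] only 6 remains possible at r4c4, so r4c4=6.

Answer: 3 5 6 1 2 4 / 4 1 2 5 3 6 / 6 2 1 4 5 3 / 5 3 4 6 1 2 / 1 4 3 2 6 5 / 2 6 5 3 4 1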